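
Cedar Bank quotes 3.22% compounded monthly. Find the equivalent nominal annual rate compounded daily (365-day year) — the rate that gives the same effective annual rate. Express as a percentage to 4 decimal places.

3.2158%

EAR = (1 + 0.0322/12)^12 − 1 = 0.032679.
Solve (1 + r/365)^365 = 1.032679: r/365 = 1.032679^(1/365) − 1 = 0.000088, so r = 0.032158 = 3.2158%.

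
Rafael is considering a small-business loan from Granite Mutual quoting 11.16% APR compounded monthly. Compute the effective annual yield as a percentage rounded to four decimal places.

EAR = (1 + 0.1116/12)^12 − 1.
= (1 + 0.009300)^12 − 1 = 1.117489 − 1 = 11.7489%.

11.7489%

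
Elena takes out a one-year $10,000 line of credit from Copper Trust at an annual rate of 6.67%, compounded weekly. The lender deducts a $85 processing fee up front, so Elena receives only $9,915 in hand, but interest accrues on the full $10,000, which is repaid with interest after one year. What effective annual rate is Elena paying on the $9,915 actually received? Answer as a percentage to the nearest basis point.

Amount owed after one year: 10,000 × (1 + 0.0667/52)^52 = 10,000 × 1.068929 = $10,689.29.
Effective rate on net proceeds: 10,689.29 / 9,915 − 1 = 0.078093 = 7.81%.

7.81%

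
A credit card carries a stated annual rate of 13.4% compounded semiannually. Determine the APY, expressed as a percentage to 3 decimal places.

13.849%

EAR = (1 + 0.134/2)^2 − 1.
= 1.138489 − 1 = 13.849%.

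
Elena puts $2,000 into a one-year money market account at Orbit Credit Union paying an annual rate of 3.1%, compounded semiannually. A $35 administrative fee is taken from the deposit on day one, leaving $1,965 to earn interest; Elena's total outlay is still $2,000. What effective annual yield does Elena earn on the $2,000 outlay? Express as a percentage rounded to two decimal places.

1.32%

Value after one year: 1,965 × (1 + 0.031/2)^2 = 1,965 × 1.031240 = $2,026.39.
Effective yield on the $2,000 outlay: 2,026.39 / 2,000 − 1 = 0.013194 = 1.32%.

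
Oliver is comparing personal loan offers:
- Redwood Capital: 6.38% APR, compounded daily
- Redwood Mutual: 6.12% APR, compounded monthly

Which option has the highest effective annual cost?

Redwood Capital: (1 + 0.0638/365)^365 − 1 = 6.587%
Redwood Mutual: (1 + 0.0612/12)^12 − 1 = 6.295%
The highest effective annual rate is Redwood Capital at 6.587%.

Redwood Capital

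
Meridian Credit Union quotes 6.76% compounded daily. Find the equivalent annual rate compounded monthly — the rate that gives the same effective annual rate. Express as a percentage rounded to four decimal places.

6.7784%

EAR = (1 + 0.0676/365)^365 − 1 = 0.069931.
Solve (1 + r/12)^12 = 1.069931: r/12 = 1.069931^(1/12) − 1 = 0.005649, so r = 0.067784 = 6.7784%.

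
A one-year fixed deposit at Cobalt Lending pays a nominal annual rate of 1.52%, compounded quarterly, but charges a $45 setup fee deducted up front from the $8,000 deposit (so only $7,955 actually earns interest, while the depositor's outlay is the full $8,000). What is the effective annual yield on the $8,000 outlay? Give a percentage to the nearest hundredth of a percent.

Value after one year: 7,955 × (1 + 0.0152/4)^4 = 7,955 × 1.015287 = $8,076.61.
Effective yield on the $8,000 outlay: 8,076.61 / 8,000 − 1 = 0.009576 = 0.96%.

0.96%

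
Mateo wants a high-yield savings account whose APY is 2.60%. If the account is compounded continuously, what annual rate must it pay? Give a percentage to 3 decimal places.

Continuous: nominal r satisfies e^r − 1 = 0.0260.
r = ln(1 + 0.0260) = ln(1.0260) = 0.025668 = 2.567%.

2.567%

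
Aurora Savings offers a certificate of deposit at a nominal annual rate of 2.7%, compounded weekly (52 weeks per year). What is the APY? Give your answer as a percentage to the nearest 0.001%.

EAR = (1 + 0.027/52)^52 − 1.
= (1 + 0.000519)^52 − 1 = 1.027361 − 1 = 2.736%.

2.736%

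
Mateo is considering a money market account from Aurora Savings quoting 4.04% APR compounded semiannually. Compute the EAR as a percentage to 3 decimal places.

4.081%

EAR = (1 + 0.0404/2)^2 − 1.
= (1 + 0.020200)^2 − 1 = 1.040808 − 1 = 4.081%.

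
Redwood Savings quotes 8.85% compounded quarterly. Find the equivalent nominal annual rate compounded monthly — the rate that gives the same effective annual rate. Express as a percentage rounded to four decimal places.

EAR = (1 + 0.0885/4)^4 − 1 = 0.091481.
Solve (1 + r/12)^12 = 1.091481: r/12 = 1.091481^(1/12) − 1 = 0.007321, so r = 0.087855 = 8.7855%.

8.7855%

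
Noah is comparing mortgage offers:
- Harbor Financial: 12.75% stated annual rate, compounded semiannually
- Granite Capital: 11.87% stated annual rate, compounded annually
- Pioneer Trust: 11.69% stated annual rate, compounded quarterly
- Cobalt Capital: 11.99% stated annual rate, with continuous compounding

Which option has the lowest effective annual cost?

Granite Capital

Harbor Financial: (1 + 0.1275/2)^2 − 1 = 13.156%
Granite Capital: compounded annually, EAR = 11.870%
Pioneer Trust: (1 + 0.1169/4)^4 − 1 = 12.213%
Cobalt Capital: e^0.1199 − 1 = 12.738%
The lowest effective annual rate is Granite Capital at 11.870%.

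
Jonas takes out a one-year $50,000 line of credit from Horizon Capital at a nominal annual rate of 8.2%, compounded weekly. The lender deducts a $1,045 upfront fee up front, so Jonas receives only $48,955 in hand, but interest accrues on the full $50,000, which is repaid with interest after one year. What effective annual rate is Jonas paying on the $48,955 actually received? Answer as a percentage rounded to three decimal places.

Amount owed after one year: 50,000 × (1 + 0.082/52)^52 = 50,000 × 1.085386 = $54,269.29.
Effective rate on net proceeds: 54,269.29 / 48,955 − 1 = 0.108554 = 10.855%.

10.855%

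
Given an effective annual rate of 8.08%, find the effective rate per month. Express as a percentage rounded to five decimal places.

0.64961%

The per-month rate i satisfies (1 + i)^12 = 1 + 0.0808.
i = 1.0808^(1/12) − 1 = 0.0064961 = 0.64961%.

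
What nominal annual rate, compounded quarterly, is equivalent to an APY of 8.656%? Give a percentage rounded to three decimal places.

(1 + r/4)^4 − 1 = 0.08656, so 1 + r/4 = 1.08656^(1/4).
r/4 = 0.020971, so r = 0.083884 = 8.388%.

8.388%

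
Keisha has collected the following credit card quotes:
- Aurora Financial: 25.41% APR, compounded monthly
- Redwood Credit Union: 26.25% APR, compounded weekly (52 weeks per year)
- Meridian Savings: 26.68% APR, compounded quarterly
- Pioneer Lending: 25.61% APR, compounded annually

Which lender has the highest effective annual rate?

Aurora Financial: (1 + 0.2541/12)^12 − 1 = 28.588%
Redwood Credit Union: (1 + 0.2625/52)^52 − 1 = 29.932%
Meridian Savings: (1 + 0.2668/4)^4 − 1 = 29.470%
Pioneer Lending: compounded annually, EAR = 25.610%
The highest effective annual rate is Redwood Credit Union at 29.932%.

Redwood Credit Union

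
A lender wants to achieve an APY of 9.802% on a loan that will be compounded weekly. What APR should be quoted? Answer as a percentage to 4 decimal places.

(1 + r/52)^52 − 1 = 0.09802, so 1 + r/52 = 1.09802^(1/52).
r/52 = 0.001800, so r = 0.093593 = 9.3593%.

9.3593%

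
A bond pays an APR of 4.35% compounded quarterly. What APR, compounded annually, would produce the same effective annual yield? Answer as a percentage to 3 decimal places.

EAR = (1 + 0.0435/4)^4 − 1 = 0.044215.
Compounded annually, the equivalent nominal rate is the EAR itself: 4.421%.

4.421%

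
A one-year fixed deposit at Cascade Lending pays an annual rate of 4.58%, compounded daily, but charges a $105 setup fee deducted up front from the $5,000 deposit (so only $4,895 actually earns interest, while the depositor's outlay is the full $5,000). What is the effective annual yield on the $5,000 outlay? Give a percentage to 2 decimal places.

Value after one year: 4,895 × (1 + 0.0458/365)^365 = 4,895 × 1.046862 = $5,124.39.
Effective yield on the $5,000 outlay: 5,124.39 / 5,000 − 1 = 0.024878 = 2.49%.

2.49%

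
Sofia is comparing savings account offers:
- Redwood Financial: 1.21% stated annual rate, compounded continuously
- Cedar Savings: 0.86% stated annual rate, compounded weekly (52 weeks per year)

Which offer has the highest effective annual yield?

Redwood Financial: e^0.0121 − 1 = 1.217%
Cedar Savings: (1 + 0.0086/52)^52 − 1 = 0.864%
The highest effective annual rate is Redwood Financial at 1.217%.

Redwood Financial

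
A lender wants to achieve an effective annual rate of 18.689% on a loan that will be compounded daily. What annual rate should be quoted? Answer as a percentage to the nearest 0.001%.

17.138%

(1 + r/365)^365 − 1 = 0.18689, so 1 + r/365 = 1.18689^(1/365).
r/365 = 0.000470, so r = 0.171377 = 17.138%.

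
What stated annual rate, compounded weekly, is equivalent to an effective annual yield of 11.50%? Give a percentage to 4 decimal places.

10.8968%

(1 + r/52)^52 − 1 = 0.1150, so 1 + r/52 = 1.1150^(1/52).
r/52 = 0.002096, so r = 0.108968 = 10.8968%.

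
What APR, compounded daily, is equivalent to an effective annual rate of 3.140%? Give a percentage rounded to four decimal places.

3.0918%

(1 + r/365)^365 − 1 = 0.03140, so 1 + r/365 = 1.03140^(1/365).
r/365 = 0.000085, so r = 0.030918 = 3.0918%.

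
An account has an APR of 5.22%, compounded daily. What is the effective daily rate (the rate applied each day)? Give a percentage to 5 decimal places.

With a nominal annual rate compounded daily, the periodic rate is the nominal rate divided by 365.
i = 0.0522 / 365 = 0.0001430 = 0.01430%.

0.01430%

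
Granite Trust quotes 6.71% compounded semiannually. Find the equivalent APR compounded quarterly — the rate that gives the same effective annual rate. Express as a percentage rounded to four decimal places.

EAR = (1 + 0.0671/2)^2 − 1 = 0.068226.
Solve (1 + r/4)^4 = 1.068226: r/4 = 1.068226^(1/4) − 1 = 0.016637, so r = 0.066546 = 6.6546%.

6.6546%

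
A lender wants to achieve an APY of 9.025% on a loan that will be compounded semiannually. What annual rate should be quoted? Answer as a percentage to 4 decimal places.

8.8301%

(1 + r/2)^2 − 1 = 0.09025, so 1 + r/2 = 1.09025^(1/2).
r/2 = 0.044150, so r = 0.088301 = 8.8301%.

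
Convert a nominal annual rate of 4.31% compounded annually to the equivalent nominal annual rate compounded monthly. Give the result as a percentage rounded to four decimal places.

4.2271%

Compounded annually, EAR = nominal = 0.043100.
Solve (1 + r/12)^12 = 1.043100: r/12 = 1.043100^(1/12) − 1 = 0.003523, so r = 0.042271 = 4.2271%.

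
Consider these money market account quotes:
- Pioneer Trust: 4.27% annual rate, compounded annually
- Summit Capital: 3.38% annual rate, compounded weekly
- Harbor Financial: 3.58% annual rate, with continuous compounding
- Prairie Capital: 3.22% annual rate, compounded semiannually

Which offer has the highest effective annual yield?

Pioneer Trust: compounded annually, EAR = 4.270%
Summit Capital: (1 + 0.0338/52)^52 − 1 = 3.437%
Harbor Financial: e^0.0358 − 1 = 3.645%
Prairie Capital: (1 + 0.0322/2)^2 − 1 = 3.246%
The highest effective annual rate is Pioneer Trust at 4.270%.

Pioneer Trust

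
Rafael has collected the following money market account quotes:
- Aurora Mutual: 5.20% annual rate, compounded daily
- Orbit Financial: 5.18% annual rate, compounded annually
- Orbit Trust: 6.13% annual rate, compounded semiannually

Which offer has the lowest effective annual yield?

Aurora Mutual: (1 + 0.0520/365)^365 − 1 = 5.337%
Orbit Financial: compounded annually, EAR = 5.180%
Orbit Trust: (1 + 0.0613/2)^2 − 1 = 6.224%
The lowest effective annual rate is Orbit Financial at 5.180%.

Orbit Financial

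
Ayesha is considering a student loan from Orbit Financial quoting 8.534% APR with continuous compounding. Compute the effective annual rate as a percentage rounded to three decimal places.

8.909%

With continuous compounding, EAR = e^0.08534 − 1.
e^0.08534 = 1.089087, so EAR = 0.089087 = 8.909%.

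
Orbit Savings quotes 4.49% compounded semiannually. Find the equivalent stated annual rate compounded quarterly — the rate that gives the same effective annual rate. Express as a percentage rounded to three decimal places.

4.465%

EAR = (1 + 0.0449/2)^2 − 1 = 0.045404.
Solve (1 + r/4)^4 = 1.045404: r/4 = 1.045404^(1/4) − 1 = 0.011163, so r = 0.044651 = 4.465%.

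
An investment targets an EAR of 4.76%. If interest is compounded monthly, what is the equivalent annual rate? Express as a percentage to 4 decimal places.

(1 + r/12)^12 − 1 = 0.0476, so 1 + r/12 = 1.0476^(1/12).
r/12 = 0.003883, so r = 0.046592 = 4.6592%.

4.6592%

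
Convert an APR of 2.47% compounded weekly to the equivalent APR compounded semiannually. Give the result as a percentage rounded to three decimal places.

2.485%

EAR = (1 + 0.0247/52)^52 − 1 = 0.025002.
Solve (1 + r/2)^2 = 1.025002: r/2 = 1.025002^(1/2) − 1 = 0.012424, so r = 0.024847 = 2.485%.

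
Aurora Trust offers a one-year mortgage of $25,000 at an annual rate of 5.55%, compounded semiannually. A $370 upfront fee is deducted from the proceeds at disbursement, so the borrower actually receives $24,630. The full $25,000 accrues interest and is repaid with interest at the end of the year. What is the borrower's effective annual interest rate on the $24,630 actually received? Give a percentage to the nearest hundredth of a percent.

Amount owed after one year: 25,000 × (1 + 0.0555/2)^2 = 25,000 × 1.056270 = $26,406.75.
Effective rate on net proceeds: 26,406.75 / 24,630 − 1 = 0.072138 = 7.21%.

7.21%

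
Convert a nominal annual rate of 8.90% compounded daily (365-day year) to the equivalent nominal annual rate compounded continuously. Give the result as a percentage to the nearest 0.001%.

EAR = (1 + 0.0890/365)^365 − 1 = 0.093069.
Equivalent continuous rate: r = ln(1 + 0.093069) = 0.088989 = 8.899%.

8.899%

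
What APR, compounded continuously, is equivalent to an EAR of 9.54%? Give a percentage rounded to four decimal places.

Continuous: nominal r satisfies e^r − 1 = 0.0954.
r = ln(1 + 0.0954) = ln(1.0954) = 0.091120 = 9.1120%.

9.1120%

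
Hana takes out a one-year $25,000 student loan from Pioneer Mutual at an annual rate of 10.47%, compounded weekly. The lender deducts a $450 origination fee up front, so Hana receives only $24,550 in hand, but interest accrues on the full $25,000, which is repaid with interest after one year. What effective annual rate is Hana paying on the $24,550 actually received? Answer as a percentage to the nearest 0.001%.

Amount owed after one year: 25,000 × (1 + 0.1047/52)^52 = 25,000 × 1.110261 = $27,756.51.
Effective rate on net proceeds: 27,756.51 / 24,550 − 1 = 0.130612 = 13.061%.

13.061%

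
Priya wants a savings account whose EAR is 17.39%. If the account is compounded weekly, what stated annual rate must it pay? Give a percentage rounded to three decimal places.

(1 + r/52)^52 − 1 = 0.1739, so 1 + r/52 = 1.1739^(1/52).
r/52 = 0.003088, so r = 0.160579 = 16.058%.

16.058%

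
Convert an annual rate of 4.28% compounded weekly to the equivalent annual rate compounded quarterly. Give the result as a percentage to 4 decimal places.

EAR = (1 + 0.0428/52)^52 − 1 = 0.043711.
Solve (1 + r/4)^4 = 1.043711: r/4 = 1.043711^(1/4) − 1 = 0.010753, so r = 0.043012 = 4.3012%.

4.3012%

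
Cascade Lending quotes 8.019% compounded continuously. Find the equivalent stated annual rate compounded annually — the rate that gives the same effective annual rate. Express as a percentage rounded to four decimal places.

EAR under continuous compounding: e^0.08019 − 1 = 0.083493.
Compounded annually, the equivalent nominal rate is the EAR itself: 8.3493%.

8.3493%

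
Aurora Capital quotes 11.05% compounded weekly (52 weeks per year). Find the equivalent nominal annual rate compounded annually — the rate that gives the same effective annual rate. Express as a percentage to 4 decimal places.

EAR = (1 + 0.1105/52)^52 − 1 = 0.116705.
Compounded annually, the equivalent nominal rate is the EAR itself: 11.6705%.

11.6705%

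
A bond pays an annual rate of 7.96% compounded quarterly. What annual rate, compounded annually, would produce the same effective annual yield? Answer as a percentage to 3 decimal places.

8.201%

EAR = (1 + 0.0796/4)^4 − 1 = 0.082008.
Compounded annually, the equivalent nominal rate is the EAR itself: 8.201%.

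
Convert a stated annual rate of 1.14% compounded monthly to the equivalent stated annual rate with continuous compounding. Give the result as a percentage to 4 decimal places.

EAR = (1 + 0.0114/12)^12 − 1 = 0.011460.
Equivalent continuous rate: r = ln(1 + 0.011460) = 0.011395 = 1.1395%.

1.1395%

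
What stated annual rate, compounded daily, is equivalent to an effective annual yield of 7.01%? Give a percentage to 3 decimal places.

(1 + r/365)^365 − 1 = 0.0701, so 1 + r/365 = 1.0701^(1/365).
r/365 = 0.000186, so r = 0.067758 = 6.776%.

6.776%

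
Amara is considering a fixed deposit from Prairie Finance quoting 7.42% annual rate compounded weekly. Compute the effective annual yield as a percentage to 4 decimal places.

7.6965%

EAR = (1 + 0.0742/52)^52 − 1.
= 1.076965 − 1 = 7.6965%.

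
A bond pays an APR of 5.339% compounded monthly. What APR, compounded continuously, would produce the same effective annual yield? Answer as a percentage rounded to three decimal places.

EAR = (1 + 0.05339/12)^12 − 1 = 0.054716.
Equivalent continuous rate: r = ln(1 + 0.054716) = 0.053272 = 5.327%.

5.327%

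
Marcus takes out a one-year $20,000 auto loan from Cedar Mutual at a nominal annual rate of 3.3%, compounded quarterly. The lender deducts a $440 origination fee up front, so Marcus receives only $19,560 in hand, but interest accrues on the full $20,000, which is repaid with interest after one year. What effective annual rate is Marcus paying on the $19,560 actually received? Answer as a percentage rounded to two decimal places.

5.67%

Amount owed after one year: 20,000 × (1 + 0.033/4)^4 = 20,000 × 1.033411 = $20,668.21.
Effective rate on net proceeds: 20,668.21 / 19,560 − 1 = 0.056657 = 5.67%.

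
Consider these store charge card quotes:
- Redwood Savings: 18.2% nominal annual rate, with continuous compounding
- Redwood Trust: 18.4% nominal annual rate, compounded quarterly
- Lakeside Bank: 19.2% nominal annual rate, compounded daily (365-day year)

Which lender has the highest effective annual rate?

Redwood Savings: e^0.182 − 1 = 19.961%
Redwood Trust: (1 + 0.184/4)^4 − 1 = 19.709%
Lakeside Bank: (1 + 0.192/365)^365 − 1 = 21.161%
The highest effective annual rate is Lakeside Bank at 21.161%.

Lakeside Bank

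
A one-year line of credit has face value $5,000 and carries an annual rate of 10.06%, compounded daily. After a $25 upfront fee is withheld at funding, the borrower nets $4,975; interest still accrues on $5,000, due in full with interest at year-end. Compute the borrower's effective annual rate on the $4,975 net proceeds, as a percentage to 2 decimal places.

Amount owed after one year: 5,000 × (1 + 0.1006/365)^365 = 5,000 × 1.105819 = $5,529.09.
Effective rate on net proceeds: 5,529.09 / 4,975 − 1 = 0.111376 = 11.14%.

11.14%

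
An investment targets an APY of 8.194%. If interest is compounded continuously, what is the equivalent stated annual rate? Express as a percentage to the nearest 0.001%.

7.876%

Continuous: nominal r satisfies e^r − 1 = 0.08194.
r = ln(1 + 0.08194) = ln(1.08194) = 0.078756 = 7.876%.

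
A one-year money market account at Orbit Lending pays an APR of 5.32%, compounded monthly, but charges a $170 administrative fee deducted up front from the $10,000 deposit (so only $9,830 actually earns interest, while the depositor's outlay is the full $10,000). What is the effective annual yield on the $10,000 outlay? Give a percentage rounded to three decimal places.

Value after one year: 9,830 × (1 + 0.0532/12)^12 = 9,830 × 1.054517 = $10,365.90.
Effective yield on the $10,000 outlay: 10,365.90 / 10,000 − 1 = 0.036590 = 3.659%.

3.659%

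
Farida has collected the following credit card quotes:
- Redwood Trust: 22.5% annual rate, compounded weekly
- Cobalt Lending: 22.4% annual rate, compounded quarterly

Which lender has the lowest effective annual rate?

Redwood Trust: (1 + 0.225/52)^52 − 1 = 25.172%
Cobalt Lending: (1 + 0.224/4)^4 − 1 = 24.353%
The lowest effective annual rate is Cobalt Lending at 24.353%.

Cobalt Lending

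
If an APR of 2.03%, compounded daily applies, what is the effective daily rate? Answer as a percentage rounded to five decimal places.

With a nominal annual rate compounded daily, the periodic rate is the nominal rate divided by 365.
i = 0.0203 / 365 = 0.0000556 = 0.00556%.

0.00556%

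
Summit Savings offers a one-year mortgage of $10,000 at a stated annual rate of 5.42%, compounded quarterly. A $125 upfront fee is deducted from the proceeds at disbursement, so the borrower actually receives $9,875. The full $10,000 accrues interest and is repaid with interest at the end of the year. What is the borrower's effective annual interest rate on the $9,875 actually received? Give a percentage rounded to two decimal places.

6.87%

Amount owed after one year: 10,000 × (1 + 0.0542/4)^4 = 10,000 × 1.055312 = $10,553.12.
Effective rate on net proceeds: 10,553.12 / 9,875 − 1 = 0.068670 = 6.87%.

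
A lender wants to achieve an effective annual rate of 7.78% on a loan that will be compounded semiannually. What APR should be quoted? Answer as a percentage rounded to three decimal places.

(1 + r/2)^2 − 1 = 0.0778, so 1 + r/2 = 1.0778^(1/2).
r/2 = 0.038171, so r = 0.076343 = 7.634%.

7.634%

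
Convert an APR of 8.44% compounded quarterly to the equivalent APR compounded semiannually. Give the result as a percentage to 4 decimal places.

8.5290%

EAR = (1 + 0.0844/4)^4 − 1 = 0.087109.
Solve (1 + r/2)^2 = 1.087109: r/2 = 1.087109^(1/2) − 1 = 0.042645, so r = 0.085290 = 8.5290%.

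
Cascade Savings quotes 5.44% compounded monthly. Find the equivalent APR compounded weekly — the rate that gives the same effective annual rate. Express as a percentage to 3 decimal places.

5.431%

EAR = (1 + 0.0544/12)^12 − 1 = 0.055777.
Solve (1 + r/52)^52 = 1.055777: r/52 = 1.055777^(1/52) − 1 = 0.001044, so r = 0.054305 = 5.431%.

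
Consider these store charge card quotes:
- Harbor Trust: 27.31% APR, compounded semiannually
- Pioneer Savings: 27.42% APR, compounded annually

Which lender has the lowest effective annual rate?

Harbor Trust: (1 + 0.2731/2)^2 − 1 = 29.175%
Pioneer Savings: compounded annually, EAR = 27.420%
The lowest effective annual rate is Pioneer Savings at 27.420%.

Pioneer Savings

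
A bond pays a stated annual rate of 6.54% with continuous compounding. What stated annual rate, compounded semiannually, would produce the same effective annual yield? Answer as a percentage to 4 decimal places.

6.6481%

EAR under continuous compounding: e^0.0654 − 1 = 0.067586.
Solve (1 + r/2)^2 = 1.067586: r/2 = 1.067586^(1/2) − 1 = 0.033241, so r = 0.066481 = 6.6481%.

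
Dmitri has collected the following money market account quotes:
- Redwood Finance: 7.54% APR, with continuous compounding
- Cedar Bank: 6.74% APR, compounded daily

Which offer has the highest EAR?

Redwood Finance

Redwood Finance: e^0.0754 − 1 = 7.832%
Cedar Bank: (1 + 0.0674/365)^365 − 1 = 6.972%
The highest effective annual rate is Redwood Finance at 7.832%.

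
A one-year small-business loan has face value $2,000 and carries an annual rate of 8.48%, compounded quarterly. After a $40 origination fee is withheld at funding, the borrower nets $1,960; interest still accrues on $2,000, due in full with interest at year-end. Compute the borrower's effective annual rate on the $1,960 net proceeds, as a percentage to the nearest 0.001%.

10.973%

Amount owed after one year: 2,000 × (1 + 0.0848/4)^4 = 2,000 × 1.087535 = $2,175.07.
Effective rate on net proceeds: 2,175.07 / 1,960 − 1 = 0.109730 = 10.973%.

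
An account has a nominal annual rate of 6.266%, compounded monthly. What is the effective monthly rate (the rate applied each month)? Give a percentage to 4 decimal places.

0.5222%

With a nominal annual rate compounded monthly, the periodic rate is the nominal rate divided by 12.
i = 0.06266 / 12 = 0.0052217 = 0.5222%.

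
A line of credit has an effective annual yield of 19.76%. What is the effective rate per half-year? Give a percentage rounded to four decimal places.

9.4349%

The per-half-year rate i satisfies (1 + i)^2 = 1 + 0.1976.
i = 1.1976^(1/2) − 1 = 0.0943491 = 9.4349%.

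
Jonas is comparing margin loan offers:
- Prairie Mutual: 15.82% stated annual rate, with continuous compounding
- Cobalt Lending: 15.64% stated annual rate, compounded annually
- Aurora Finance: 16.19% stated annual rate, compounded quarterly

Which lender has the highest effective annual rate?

Aurora Finance

Prairie Mutual: e^0.1582 − 1 = 17.140%
Cobalt Lending: compounded annually, EAR = 15.640%
Aurora Finance: (1 + 0.1619/4)^4 − 1 = 17.200%
The highest effective annual rate is Aurora Finance at 17.200%.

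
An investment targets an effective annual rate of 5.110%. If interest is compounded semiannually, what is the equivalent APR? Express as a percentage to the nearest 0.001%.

(1 + r/2)^2 − 1 = 0.05110, so 1 + r/2 = 1.05110^(1/2).
r/2 = 0.025232, so r = 0.050463 = 5.046%.

5.046%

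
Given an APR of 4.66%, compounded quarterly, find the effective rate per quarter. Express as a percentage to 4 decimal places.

With a nominal annual rate compounded quarterly, the periodic rate is the nominal rate divided by 4.
i = 0.0466 / 4 = 0.0116500 = 1.1650%.

1.1650%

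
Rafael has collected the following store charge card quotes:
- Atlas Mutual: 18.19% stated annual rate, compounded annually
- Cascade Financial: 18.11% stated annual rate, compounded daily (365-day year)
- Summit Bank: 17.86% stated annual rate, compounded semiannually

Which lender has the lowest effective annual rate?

Atlas Mutual

Atlas Mutual: compounded annually, EAR = 18.190%
Cascade Financial: (1 + 0.1811/365)^365 − 1 = 19.848%
Summit Bank: (1 + 0.1786/2)^2 − 1 = 18.657%
The lowest effective annual rate is Atlas Mutual at 18.190%.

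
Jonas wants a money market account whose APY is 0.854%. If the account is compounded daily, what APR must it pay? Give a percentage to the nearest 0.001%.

0.850%

(1 + r/365)^365 − 1 = 0.00854, so 1 + r/365 = 1.00854^(1/365).
r/365 = 0.000023, so r = 0.008504 = 0.850%.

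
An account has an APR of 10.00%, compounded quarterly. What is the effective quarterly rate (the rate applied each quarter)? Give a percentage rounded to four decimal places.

2.5000%

With a nominal annual rate compounded quarterly, the periodic rate is the nominal rate divided by 4.
i = 0.1000 / 4 = 0.0250000 = 2.5000%.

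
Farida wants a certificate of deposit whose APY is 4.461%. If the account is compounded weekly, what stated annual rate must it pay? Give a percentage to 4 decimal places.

4.3662%

(1 + r/52)^52 − 1 = 0.04461, so 1 + r/52 = 1.04461^(1/52).
r/52 = 0.000840, so r = 0.043662 = 4.3662%.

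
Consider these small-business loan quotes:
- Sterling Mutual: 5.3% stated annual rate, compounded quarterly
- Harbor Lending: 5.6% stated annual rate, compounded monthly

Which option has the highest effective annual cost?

Sterling Mutual: (1 + 0.053/4)^4 − 1 = 5.406%
Harbor Lending: (1 + 0.056/12)^12 − 1 = 5.746%
The highest effective annual rate is Harbor Lending at 5.746%.

Harbor Lending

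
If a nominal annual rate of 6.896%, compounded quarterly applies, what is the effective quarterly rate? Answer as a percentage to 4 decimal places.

With a nominal annual rate compounded quarterly, the periodic rate is the nominal rate divided by 4.
i = 0.06896 / 4 = 0.0172400 = 1.7240%.

1.7240%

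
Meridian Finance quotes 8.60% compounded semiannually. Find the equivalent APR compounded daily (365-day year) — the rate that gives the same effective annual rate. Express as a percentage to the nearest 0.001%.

EAR = (1 + 0.0860/2)^2 − 1 = 0.087849.
Solve (1 + r/365)^365 = 1.087849: r/365 = 1.087849^(1/365) − 1 = 0.000231, so r = 0.084212 = 8.421%.

8.421%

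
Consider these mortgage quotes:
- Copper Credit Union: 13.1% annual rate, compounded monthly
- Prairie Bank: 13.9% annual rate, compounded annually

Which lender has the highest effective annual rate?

Copper Credit Union

Copper Credit Union: (1 + 0.131/12)^12 − 1 = 13.916%
Prairie Bank: compounded annually, EAR = 13.900%
The highest effective annual rate is Copper Credit Union at 13.916%.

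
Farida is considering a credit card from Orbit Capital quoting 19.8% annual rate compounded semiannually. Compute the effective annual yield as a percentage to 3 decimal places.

20.780%

EAR = (1 + 0.198/2)^2 − 1.
= 1.207801 − 1 = 20.780%.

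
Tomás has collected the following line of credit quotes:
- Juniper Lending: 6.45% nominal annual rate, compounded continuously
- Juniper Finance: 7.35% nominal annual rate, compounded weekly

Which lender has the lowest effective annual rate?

Juniper Lending

Juniper Lending: e^0.0645 − 1 = 6.663%
Juniper Finance: (1 + 0.0735/52)^52 − 1 = 7.621%
The lowest effective annual rate is Juniper Lending at 6.663%.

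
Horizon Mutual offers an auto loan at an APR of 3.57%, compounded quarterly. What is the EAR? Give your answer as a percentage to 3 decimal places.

3.618%

EAR = (1 + 0.0357/4)^4 − 1.
= 1.036181 − 1 = 3.618%.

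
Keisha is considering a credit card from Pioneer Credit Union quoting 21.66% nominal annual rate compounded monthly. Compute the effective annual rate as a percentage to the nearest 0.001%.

23.945%

EAR = (1 + 0.2166/12)^12 − 1.
= (1 + 0.018050)^12 − 1 = 1.239451 − 1 = 23.945%.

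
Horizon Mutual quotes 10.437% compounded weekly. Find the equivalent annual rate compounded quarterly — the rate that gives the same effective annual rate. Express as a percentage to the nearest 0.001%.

10.564%

EAR = (1 + 0.10437/52)^52 − 1 = 0.109895.
Solve (1 + r/4)^4 = 1.109895: r/4 = 1.109895^(1/4) − 1 = 0.026409, so r = 0.105636 = 10.564%.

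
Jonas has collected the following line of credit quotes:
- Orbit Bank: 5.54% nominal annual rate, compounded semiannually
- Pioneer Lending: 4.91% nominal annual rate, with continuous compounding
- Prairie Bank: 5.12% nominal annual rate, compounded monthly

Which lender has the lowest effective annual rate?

Pioneer Lending

Orbit Bank: (1 + 0.0554/2)^2 − 1 = 5.617%
Pioneer Lending: e^0.0491 − 1 = 5.033%
Prairie Bank: (1 + 0.0512/12)^12 − 1 = 5.242%
The lowest effective annual rate is Pioneer Lending at 5.033%.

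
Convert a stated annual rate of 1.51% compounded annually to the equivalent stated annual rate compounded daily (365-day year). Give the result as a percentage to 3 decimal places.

1.499%

Compounded annually, EAR = nominal = 0.015100.
Solve (1 + r/365)^365 = 1.015100: r/365 = 1.015100^(1/365) − 1 = 0.000041, so r = 0.014987 = 1.499%.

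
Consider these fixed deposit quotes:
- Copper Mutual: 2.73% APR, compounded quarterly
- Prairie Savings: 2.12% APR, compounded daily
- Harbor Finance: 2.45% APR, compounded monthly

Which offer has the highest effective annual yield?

Copper Mutual: (1 + 0.0273/4)^4 − 1 = 2.758%
Prairie Savings: (1 + 0.0212/365)^365 − 1 = 2.143%
Harbor Finance: (1 + 0.0245/12)^12 − 1 = 2.478%
The highest effective annual rate is Copper Mutual at 2.758%.

Copper Mutual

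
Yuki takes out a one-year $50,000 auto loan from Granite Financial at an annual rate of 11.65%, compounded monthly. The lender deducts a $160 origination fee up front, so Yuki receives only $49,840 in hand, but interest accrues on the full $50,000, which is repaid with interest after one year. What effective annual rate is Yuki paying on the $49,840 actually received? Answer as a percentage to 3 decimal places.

Amount owed after one year: 50,000 × (1 + 0.1165/12)^12 = 50,000 × 1.122926 = $56,146.32.
Effective rate on net proceeds: 56,146.32 / 49,840 − 1 = 0.126531 = 12.653%.

12.653%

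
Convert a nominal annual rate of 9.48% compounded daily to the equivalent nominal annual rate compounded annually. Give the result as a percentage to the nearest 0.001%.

9.943%

EAR = (1 + 0.0948/365)^365 − 1 = 0.099425.
Compounded annually, the equivalent nominal rate is the EAR itself: 9.943%.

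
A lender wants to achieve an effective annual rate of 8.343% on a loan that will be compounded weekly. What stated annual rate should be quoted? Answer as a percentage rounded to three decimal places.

(1 + r/52)^52 − 1 = 0.08343, so 1 + r/52 = 1.08343^(1/52).
r/52 = 0.001542, so r = 0.080194 = 8.019%.

8.019%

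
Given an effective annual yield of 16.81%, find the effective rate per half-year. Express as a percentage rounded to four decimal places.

The per-half-year rate i satisfies (1 + i)^2 = 1 + 0.1681.
i = 1.1681^(1/2) − 1 = 0.0807868 = 8.0787%.

8.0787%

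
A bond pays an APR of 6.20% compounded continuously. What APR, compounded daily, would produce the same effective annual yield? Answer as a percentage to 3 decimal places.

EAR under continuous compounding: e^0.0620 − 1 = 0.063962.
Solve (1 + r/365)^365 = 1.063962: r/365 = 1.063962^(1/365) − 1 = 0.000170, so r = 0.062005 = 6.201%.

6.201%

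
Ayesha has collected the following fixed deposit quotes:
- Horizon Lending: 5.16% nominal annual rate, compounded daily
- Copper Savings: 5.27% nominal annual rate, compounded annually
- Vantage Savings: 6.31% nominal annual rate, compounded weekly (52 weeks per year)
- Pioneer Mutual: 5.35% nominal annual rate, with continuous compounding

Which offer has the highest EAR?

Vantage Savings

Horizon Lending: (1 + 0.0516/365)^365 − 1 = 5.295%
Copper Savings: compounded annually, EAR = 5.270%
Vantage Savings: (1 + 0.0631/52)^52 − 1 = 6.509%
Pioneer Mutual: e^0.0535 − 1 = 5.496%
The highest effective annual rate is Vantage Savings at 6.509%.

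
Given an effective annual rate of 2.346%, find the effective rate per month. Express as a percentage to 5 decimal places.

0.19343%

The per-month rate i satisfies (1 + i)^12 = 1 + 0.02346.
i = 1.02346^(1/12) − 1 = 0.0019343 = 0.19343%.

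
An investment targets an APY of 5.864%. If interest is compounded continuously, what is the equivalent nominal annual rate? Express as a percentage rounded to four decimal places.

Continuous: nominal r satisfies e^r − 1 = 0.05864.
r = ln(1 + 0.05864) = ln(1.05864) = 0.056985 = 5.6985%.

5.6985%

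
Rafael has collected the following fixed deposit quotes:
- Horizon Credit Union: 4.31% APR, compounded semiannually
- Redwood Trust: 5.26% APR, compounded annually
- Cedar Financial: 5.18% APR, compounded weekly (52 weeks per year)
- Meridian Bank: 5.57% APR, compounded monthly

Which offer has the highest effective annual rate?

Meridian Bank

Horizon Credit Union: (1 + 0.0431/2)^2 − 1 = 4.356%
Redwood Trust: compounded annually, EAR = 5.260%
Cedar Financial: (1 + 0.0518/52)^52 − 1 = 5.314%
Meridian Bank: (1 + 0.0557/12)^12 − 1 = 5.714%
The highest effective annual rate is Meridian Bank at 5.714%.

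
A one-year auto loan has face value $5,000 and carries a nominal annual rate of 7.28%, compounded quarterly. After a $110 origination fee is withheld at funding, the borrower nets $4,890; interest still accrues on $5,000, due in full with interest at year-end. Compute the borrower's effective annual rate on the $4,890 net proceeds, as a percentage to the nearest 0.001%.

9.899%

Amount owed after one year: 5,000 × (1 + 0.0728/4)^4 = 5,000 × 1.074812 = $5,374.06.
Effective rate on net proceeds: 5,374.06 / 4,890 − 1 = 0.098989 = 9.899%.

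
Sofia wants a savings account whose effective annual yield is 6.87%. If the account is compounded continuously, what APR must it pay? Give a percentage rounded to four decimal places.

Continuous: nominal r satisfies e^r − 1 = 0.0687.
r = ln(1 + 0.0687) = ln(1.0687) = 0.066443 = 6.6443%.

6.6443%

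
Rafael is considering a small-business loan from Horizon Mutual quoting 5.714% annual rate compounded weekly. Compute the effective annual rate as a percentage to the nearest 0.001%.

5.877%

EAR = (1 + 0.05714/52)^52 − 1.
= 1.058771 − 1 = 5.877%.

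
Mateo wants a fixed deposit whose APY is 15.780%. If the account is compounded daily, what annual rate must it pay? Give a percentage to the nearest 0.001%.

(1 + r/365)^365 − 1 = 0.15780, so 1 + r/365 = 1.15780^(1/365).
r/365 = 0.000402, so r = 0.146551 = 14.655%.

14.655%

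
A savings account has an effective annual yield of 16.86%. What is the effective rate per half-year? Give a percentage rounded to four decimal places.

The per-half-year rate i satisfies (1 + i)^2 = 1 + 0.1686.
i = 1.1686^(1/2) − 1 = 0.0810180 = 8.1018%.

8.1018%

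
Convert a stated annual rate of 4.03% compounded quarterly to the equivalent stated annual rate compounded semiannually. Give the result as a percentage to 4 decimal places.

EAR = (1 + 0.0403/4)^4 − 1 = 0.040913.
Solve (1 + r/2)^2 = 1.040913: r/2 = 1.040913^(1/2) − 1 = 0.020252, so r = 0.040503 = 4.0503%.

4.0503%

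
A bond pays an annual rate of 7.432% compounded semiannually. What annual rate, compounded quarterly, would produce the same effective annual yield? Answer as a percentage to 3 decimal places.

EAR = (1 + 0.07432/2)^2 − 1 = 0.075701.
Solve (1 + r/4)^4 = 1.075701: r/4 = 1.075701^(1/4) − 1 = 0.018411, so r = 0.073642 = 7.364%.

7.364%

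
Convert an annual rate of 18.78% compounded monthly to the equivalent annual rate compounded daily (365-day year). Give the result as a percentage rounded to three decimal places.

EAR = (1 + 0.1878/12)^12 − 1 = 0.204839.
Solve (1 + r/365)^365 = 1.204839: r/365 = 1.204839^(1/365) − 1 = 0.000511, so r = 0.186393 = 18.639%.

18.639%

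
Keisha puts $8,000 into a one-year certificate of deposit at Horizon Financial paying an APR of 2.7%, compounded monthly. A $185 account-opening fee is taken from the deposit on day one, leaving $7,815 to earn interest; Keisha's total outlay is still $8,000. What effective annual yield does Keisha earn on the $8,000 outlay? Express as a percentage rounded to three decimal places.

Value after one year: 7,815 × (1 + 0.027/12)^12 = 7,815 × 1.027337 = $8,028.64.
Effective yield on the $8,000 outlay: 8,028.64 / 8,000 − 1 = 0.003579 = 0.358%.

0.358%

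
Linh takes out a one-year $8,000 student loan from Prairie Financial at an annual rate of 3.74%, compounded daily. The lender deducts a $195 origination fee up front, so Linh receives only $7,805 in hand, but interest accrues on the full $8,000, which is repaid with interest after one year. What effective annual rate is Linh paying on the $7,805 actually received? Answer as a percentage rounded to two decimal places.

6.40%

Amount owed after one year: 8,000 × (1 + 0.0374/365)^365 = 8,000 × 1.038106 = $8,304.85.
Effective rate on net proceeds: 8,304.85 / 7,805 − 1 = 0.064042 = 6.40%.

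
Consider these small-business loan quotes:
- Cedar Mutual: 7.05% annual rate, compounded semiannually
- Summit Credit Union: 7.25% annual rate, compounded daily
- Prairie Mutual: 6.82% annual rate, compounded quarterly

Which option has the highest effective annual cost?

Cedar Mutual: (1 + 0.0705/2)^2 − 1 = 7.174%
Summit Credit Union: (1 + 0.0725/365)^365 − 1 = 7.519%
Prairie Mutual: (1 + 0.0682/4)^4 − 1 = 6.996%
The highest effective annual rate is Summit Credit Union at 7.519%.

Summit Credit Union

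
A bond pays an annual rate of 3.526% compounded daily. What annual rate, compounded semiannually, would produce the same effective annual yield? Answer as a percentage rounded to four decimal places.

3.5571%

EAR = (1 + 0.03526/365)^365 − 1 = 0.035887.
Solve (1 + r/2)^2 = 1.035887: r/2 = 1.035887^(1/2) − 1 = 0.017785, so r = 0.035571 = 3.5571%.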